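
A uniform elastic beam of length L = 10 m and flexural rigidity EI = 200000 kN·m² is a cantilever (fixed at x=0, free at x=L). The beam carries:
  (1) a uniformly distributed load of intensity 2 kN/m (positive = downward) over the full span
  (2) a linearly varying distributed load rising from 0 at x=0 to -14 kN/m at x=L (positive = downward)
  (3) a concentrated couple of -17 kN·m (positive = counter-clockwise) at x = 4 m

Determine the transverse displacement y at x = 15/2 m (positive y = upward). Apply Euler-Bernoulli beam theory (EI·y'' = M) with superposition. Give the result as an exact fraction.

Load 1 — uniform load w=2 kN/m over full span:
  y_1 = -wx²(x²-4Lx+6L²)/(24EI) = -2·(15/2)²·((15/2)²-4·10·(15/2)+6·10²)/(24·200000) = -171/20480 m
Load 2 — triangular load w₀=-14 kN/m (0→w₀ over full span):
  y_2 = (w₀Lx³/12-w₀L²x²/6-w₀x⁵/(120L))/EI = ((-14)·10·(15/2)³/12-(-14)·10²·(15/2)²/6-(-14)·(15/2)⁵/(120·10))/200000 = 17367/409600 m
Load 3 — applied couple M₀=-17 kN·m at a=4 m (b=L-a=6):
  y_3 = M₀a(2x-a)/(2EI)  [x>a] = (-17)·4·(2·(15/2)-4)/(2·200000) = -187/100000 m
Superposition: y = Σ y_i = 1647631/51200000 m ≈ 0.032180 m

y(15/2) = 1647631/51200000 m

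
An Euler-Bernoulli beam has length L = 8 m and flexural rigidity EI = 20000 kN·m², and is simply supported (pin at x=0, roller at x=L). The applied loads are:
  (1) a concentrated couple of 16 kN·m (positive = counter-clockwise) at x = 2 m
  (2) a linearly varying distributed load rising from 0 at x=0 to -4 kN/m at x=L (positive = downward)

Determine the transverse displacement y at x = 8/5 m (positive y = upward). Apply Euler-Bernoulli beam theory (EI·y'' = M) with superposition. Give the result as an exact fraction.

y(8/5) = 124439/29296875 m

Load 1 — applied couple M₀=16 kN·m at a=2 m (b=L-a=6):
  y_1 = (M₀x³/(6L)+C₁x)/EI  [x≤a] with C₁=M₀(3b²-L²)/(6L)=44/3 = (16·(8/5)³/(6·8)+(44/3)·(8/5))/20000 = 97/78125 m
Load 2 — triangular load w₀=-4 kN/m (0→w₀ over full span):
  y_2 = -w₀x(7L⁴-10L²x²+3x⁴)/(360LEI) = -(-4)·(8/5)·(7·8⁴-10·8²·(8/5)²+3·(8/5)⁴)/(360·8·20000) = 88064/29296875 m
Superposition: y = Σ y_i = 124439/29296875 m ≈ 0.004248 m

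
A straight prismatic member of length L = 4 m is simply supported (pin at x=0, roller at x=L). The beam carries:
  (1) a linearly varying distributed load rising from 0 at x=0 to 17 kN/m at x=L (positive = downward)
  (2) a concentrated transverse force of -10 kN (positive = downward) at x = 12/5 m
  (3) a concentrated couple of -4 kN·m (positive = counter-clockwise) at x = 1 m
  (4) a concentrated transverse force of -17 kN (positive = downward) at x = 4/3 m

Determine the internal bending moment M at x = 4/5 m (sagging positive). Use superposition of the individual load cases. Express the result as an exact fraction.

M(4/5) = -1636/375 kN·m

Load 1 — triangular load w₀=17 kN/m (0→w₀ over full span):
  M_1 = w₀Lx/6 - w₀x³/(6L) = 17·4·(4/5)/6 - 17·(4/5)³/(6·4) = 1088/125 kN·m
Load 2 — point force P=-10 kN at a=12/5 m (b=L-a=8/5):
  M_2 = Pbx/L  [x≤a] = (-10)·(8/5)·(4/5)/4 = -16/5 kN·m
Load 3 — applied couple M₀=-4 kN·m at a=1 m (b=L-a=3):
  M_3 = M₀x/L  [x≤a] = (-4)·(4/5)/4 = -4/5 kN·m
Load 4 — point force P=-17 kN at a=4/3 m (b=L-a=8/3):
  M_4 = Pbx/L  [x≤a] = (-17)·(8/3)·(4/5)/4 = -136/15 kN·m
Superposition: M = Σ M_i = -1636/375 kN·m ≈ -4.362667 kN·m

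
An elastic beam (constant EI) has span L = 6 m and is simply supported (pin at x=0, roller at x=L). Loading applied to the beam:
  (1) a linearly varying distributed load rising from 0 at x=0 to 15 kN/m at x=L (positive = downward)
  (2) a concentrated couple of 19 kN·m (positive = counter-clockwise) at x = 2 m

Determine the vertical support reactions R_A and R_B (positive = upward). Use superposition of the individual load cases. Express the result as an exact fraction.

Load 1 — triangular load w₀=15 kN/m (0→w₀ over full span):
  R_A = w₀L/6 = 15·6/6 = 15 kN
  R_B = w₀L/3 = 15·6/3 = 30 kN
Load 2 — applied couple M₀=19 kN·m at a=2 m (b=L-a=4):
  R_A = M₀/L = 19/6 kN
  R_B = -M₀/L = -19/6 kN
Superposition: R_A = 109/6 kN, R_B = 161/6 kN

R_A = 109/6 kN, R_B = 161/6 kN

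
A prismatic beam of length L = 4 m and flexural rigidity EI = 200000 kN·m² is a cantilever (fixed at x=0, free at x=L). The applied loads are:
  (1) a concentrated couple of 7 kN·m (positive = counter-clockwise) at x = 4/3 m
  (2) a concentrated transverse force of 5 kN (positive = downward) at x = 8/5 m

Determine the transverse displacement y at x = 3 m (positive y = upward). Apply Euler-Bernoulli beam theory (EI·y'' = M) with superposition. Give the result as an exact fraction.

Load 1 — applied couple M₀=7 kN·m at a=4/3 m (b=L-a=8/3):
  y_1 = M₀a(2x-a)/(2EI)  [x>a] = 7·(4/3)·(2·3-(4/3))/(2·200000) = 49/450000 m
Load 2 — point force P=5 kN at a=8/5 m (b=L-a=12/5):
  y_2 = -Pa²(3x-a)/(6EI)  [x>a] = -5·(8/5)²·(3·3-(8/5))/(6·200000) = -37/468750 m
Superposition: y = Σ y_i = 337/11250000 m ≈ 0.000030 m

y(3) = 337/11250000 m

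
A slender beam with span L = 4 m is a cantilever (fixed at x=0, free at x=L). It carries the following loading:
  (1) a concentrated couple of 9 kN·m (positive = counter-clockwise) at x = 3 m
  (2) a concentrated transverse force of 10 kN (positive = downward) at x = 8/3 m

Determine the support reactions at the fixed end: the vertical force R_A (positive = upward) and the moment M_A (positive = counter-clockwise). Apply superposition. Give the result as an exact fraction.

Load 1 — applied couple M₀=9 kN·m at a=3 m (b=L-a=1):
  R_A = 0 kN
  M_A = -M₀ = -9 kN·m
Load 2 — point force P=10 kN at a=8/3 m (b=L-a=4/3):
  R_A = P = 10 kN
  M_A = Pa = 10·(8/3) = 80/3 kN·m
Superposition: R_A = 10 kN, M_A = 53/3 kN·m

R_A = 10 kN, M_A = 53/3 kN·m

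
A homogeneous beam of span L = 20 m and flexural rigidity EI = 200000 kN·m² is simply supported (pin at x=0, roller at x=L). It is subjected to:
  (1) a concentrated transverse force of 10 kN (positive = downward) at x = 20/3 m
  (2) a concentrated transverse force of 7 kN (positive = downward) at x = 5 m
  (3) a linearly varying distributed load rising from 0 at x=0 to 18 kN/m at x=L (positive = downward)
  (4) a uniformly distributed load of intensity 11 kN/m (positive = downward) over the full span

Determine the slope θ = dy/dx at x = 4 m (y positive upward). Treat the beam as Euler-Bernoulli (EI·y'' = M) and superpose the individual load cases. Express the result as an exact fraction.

Load 1 — point force P=10 kN at a=20/3 m (b=L-a=40/3):
  θ_1 = -Pb(L²-b²-3x²)/(6LEI)  [x≤a] = -10·(40/3)·(20²-(40/3)²-3·4²)/(6·20·200000) = -49/50625 rad
Load 2 — point force P=7 kN at a=5 m (b=L-a=15):
  θ_2 = -Pb(L²-b²-3x²)/(6LEI)  [x≤a] = -7·15·(20²-15²-3·4²)/(6·20·200000) = -889/1600000 rad
Load 3 — triangular load w₀=18 kN/m (0→w₀ over full span):
  θ_3 = -w₀(7L⁴-30L²x²+15x⁴)/(360LEI) = -18·(7·20⁴-30·20²·4²+15·4⁴)/(360·20·200000) = -182/15625 rad
Load 4 — uniform load w=11 kN/m over full span:
  θ_4 = -w(L³-6Lx²+4x³)/(24EI) = -11·(20³-6·20·4²+4·4³)/(24·200000) = -363/25000 rad
Superposition: θ = Σ θ_i = -17944109/648000000 rad ≈ -0.027692 rad

θ(4) = -17944109/648000000 rad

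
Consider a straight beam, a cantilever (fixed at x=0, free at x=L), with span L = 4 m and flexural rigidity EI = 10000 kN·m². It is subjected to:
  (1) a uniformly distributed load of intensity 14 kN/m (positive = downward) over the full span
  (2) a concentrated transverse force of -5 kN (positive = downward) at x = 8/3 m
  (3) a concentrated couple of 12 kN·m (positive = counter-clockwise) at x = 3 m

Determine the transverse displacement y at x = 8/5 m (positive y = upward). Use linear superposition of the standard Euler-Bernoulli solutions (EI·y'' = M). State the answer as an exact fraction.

Load 1 — uniform load w=14 kN/m over full span:
  y_1 = -wx²(x²-4Lx+6L²)/(24EI) = -14·(8/5)²·((8/5)²-4·4·(8/5)+6·4²)/(24·10000) = -4256/390625 m
Load 2 — point force P=-5 kN at a=8/3 m (b=L-a=4/3):
  y_2 = -Px²(3a-x)/(6EI)  [x≤a] = -(-5)·(8/5)²·(3·(8/3)-(8/5))/(6·10000) = 64/46875 m
Load 3 — applied couple M₀=12 kN·m at a=3 m (b=L-a=1):
  y_3 = M₀x²/(2EI)  [x≤a] = 12·(8/5)²/(2·10000) = 24/15625 m
Superposition: y = Σ y_i = -9368/1171875 m ≈ -0.007994 m

y(8/5) = -9368/1171875 m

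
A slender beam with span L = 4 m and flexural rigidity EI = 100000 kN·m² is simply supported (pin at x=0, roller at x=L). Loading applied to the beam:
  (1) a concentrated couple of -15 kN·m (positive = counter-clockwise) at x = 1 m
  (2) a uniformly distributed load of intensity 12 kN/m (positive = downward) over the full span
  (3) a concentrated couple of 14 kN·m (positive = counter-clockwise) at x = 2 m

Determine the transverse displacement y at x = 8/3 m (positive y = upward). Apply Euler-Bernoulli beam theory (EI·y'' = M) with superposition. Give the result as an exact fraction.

y(8/3) = -763/1800000 m

Load 1 — applied couple M₀=-15 kN·m at a=1 m (b=L-a=3):
  y_1 = (M₀x³/(6L)-M₀(x-a)²/2+C₁x)/EI  [x>a] with C₁=M₀(3b²-L²)/(6L)=-55/8 = ((-15)·(8/3)³/(6·4)-(-15)·((8/3)-1)²/2+(-55/8)·(8/3))/100000 = -101/1080000 m
Load 2 — uniform load w=12 kN/m over full span:
  y_2 = -wx(L³-2Lx²+x³)/(24EI) = -12·(8/3)·(4³-2·4·(8/3)²+(8/3)³)/(24·100000) = -88/253125 m
Load 3 — applied couple M₀=14 kN·m at a=2 m (b=L-a=2):
  y_3 = (M₀x³/(6L)-M₀(x-a)²/2+C₁x)/EI  [x>a] with C₁=M₀(3b²-L²)/(6L)=-7/3 = (14·(8/3)³/(6·4)-14·((8/3)-2)²/2+(-7/3)·(8/3))/100000 = 7/405000 m
Superposition: y = Σ y_i = -763/1800000 m ≈ -0.000424 m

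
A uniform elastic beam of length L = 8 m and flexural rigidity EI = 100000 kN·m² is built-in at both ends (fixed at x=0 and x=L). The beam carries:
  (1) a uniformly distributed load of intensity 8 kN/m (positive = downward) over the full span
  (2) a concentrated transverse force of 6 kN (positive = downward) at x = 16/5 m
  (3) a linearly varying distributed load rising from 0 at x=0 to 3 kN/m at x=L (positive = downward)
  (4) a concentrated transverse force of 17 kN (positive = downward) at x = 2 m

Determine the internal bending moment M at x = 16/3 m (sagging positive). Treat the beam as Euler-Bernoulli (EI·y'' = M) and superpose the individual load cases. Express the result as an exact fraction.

Load 1 — uniform load w=8 kN/m over full span:
  M_1 = wLx/2 - wL²/12 - wx²/2 = 8·8·(16/3)/2 - 8·8²/12 - 8·(16/3)²/2 = 128/9 kN·m
Load 2 — point force P=6 kN at a=16/5 m (b=L-a=24/5):
  M_2 = Pa²(a+3b)(L-x)/L³ - Pa²b/L²  [x>a] = 6·(16/5)²·((16/5)+3·(24/5))·(8-(16/3))/8³ - 6·(16/5)²·(24/5)/8² = 128/125 kN·m
Load 3 — triangular load w₀=3 kN/m (0→w₀ over full span):
  M_3 = 3w₀Lx/20 - w₀L²/30 - w₀x³/(6L) = 3·3·8·(16/3)/20 - 3·8²/30 - 3·(16/3)³/(6·8) = 448/135 kN·m
Load 4 — point force P=17 kN at a=2 m (b=L-a=6):
  M_4 = Pa²(a+3b)(L-x)/L³ - Pa²b/L²  [x>a] = 17·2²·(2+3·6)·(8-(16/3))/8³ - 17·2²·6/8² = 17/24 kN·m
Superposition: M = Σ M_i = 520373/27000 kN·m ≈ 19.273074 kN·m

M(16/3) = 520373/27000 kN·m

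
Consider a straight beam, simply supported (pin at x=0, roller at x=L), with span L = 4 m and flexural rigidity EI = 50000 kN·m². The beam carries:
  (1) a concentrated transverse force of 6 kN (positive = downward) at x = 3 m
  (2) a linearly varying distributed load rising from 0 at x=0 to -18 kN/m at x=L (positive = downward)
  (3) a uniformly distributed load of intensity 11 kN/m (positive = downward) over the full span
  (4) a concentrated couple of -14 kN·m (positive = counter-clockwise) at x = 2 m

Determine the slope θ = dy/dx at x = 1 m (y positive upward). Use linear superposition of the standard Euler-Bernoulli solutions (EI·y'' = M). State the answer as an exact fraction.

θ(1) = -1439/12000000 rad

Load 1 — point force P=6 kN at a=3 m (b=L-a=1):
  θ_1 = -Pb(L²-b²-3x²)/(6LEI)  [x≤a] = -6·1·(4²-1²-3·1²)/(6·4·50000) = -3/50000 rad
Load 2 — triangular load w₀=-18 kN/m (0→w₀ over full span):
  θ_2 = -w₀(7L⁴-30L²x²+15x⁴)/(360LEI) = -(-18)·(7·4⁴-30·4²·1²+15·1⁴)/(360·4·50000) = 1327/4000000 rad
Load 3 — uniform load w=11 kN/m over full span:
  θ_3 = -w(L³-6Lx²+4x³)/(24EI) = -11·(4³-6·4·1²+4·1³)/(24·50000) = -121/300000 rad
Load 4 — applied couple M₀=-14 kN·m at a=2 m (b=L-a=2):
  θ_4 = (M₀x²/(2L)+C₁)/EI  [x≤a] with C₁=M₀(3b²-L²)/(6L)=7/3 = ((-14)·1²/(2·4)+(7/3))/50000 = 7/600000 rad
Superposition: θ = Σ θ_i = -1439/12000000 rad ≈ -0.000120 rad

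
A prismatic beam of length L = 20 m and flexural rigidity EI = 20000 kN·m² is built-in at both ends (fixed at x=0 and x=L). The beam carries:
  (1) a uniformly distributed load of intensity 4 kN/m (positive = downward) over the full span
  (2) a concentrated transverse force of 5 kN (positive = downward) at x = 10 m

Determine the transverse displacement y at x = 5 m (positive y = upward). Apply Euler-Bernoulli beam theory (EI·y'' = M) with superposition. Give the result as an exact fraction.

Load 1 — uniform load w=4 kN/m over full span:
  y_1 = -wx²(L-x)²/(24EI) = -4·5²·(20-5)²/(24·20000) = -3/64 m
Load 2 — point force P=5 kN at a=10 m (b=L-a=10):
  y_2 = -Pb²x²(3aL-(3a+b)x)/(6L³EI)  [x≤a] = -5·10²·5²·(3·10·20-(3·10+10)·5)/(6·20³·20000) = -1/192 m
Superposition: y = Σ y_i = -5/96 m ≈ -0.052083 m

y(5) = -5/96 m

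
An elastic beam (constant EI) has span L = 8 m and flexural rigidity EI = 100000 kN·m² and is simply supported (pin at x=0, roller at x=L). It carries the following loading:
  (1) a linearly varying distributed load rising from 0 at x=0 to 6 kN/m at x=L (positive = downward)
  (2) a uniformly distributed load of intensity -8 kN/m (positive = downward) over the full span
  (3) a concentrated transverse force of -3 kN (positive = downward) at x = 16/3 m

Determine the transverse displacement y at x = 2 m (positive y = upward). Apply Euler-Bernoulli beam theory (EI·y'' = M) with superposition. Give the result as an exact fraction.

Load 1 — triangular load w₀=6 kN/m (0→w₀ over full span):
  y_1 = -w₀x(7L⁴-10L²x²+3x⁴)/(360LEI) = -6·2·(7·8⁴-10·8²·2²+3·2⁴)/(360·8·100000) = -109/100000 m
Load 2 — uniform load w=-8 kN/m over full span:
  y_2 = -wx(L³-2Lx²+x³)/(24EI) = -(-8)·2·(8³-2·8·2²+2³)/(24·100000) = 19/6250 m
Load 3 — point force P=-3 kN at a=16/3 m (b=L-a=8/3):
  y_3 = -Pbx(L²-b²-x²)/(6LEI)  [x≤a] = -(-3)·(8/3)·2·(8²-(8/3)²-2²)/(6·8·100000) = 119/675000 m
Superposition: y = Σ y_i = 5741/2700000 m ≈ 0.002126 m

y(2) = 5741/2700000 m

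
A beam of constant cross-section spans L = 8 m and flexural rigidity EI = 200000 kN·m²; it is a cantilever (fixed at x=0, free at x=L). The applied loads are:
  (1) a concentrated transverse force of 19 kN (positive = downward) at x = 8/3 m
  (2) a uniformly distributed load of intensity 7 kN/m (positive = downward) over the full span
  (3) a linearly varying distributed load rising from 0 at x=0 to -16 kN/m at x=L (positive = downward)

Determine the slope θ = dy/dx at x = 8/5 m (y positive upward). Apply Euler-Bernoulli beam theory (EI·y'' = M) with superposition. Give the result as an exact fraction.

Load 1 — point force P=19 kN at a=8/3 m (b=L-a=16/3):
  θ_1 = -Px(2a-x)/(2EI)  [x≤a] = -19·(8/5)·(2·(8/3)-(8/5))/(2·200000) = -133/468750 rad
Load 2 — uniform load w=7 kN/m over full span:
  θ_2 = -wx(x²-3Lx+3L²)/(6EI) = -7·(8/5)·((8/5)²-3·8·(8/5)+3·8²)/(6·200000) = -1708/1171875 rad
Load 3 — triangular load w₀=-16 kN/m (0→w₀ over full span):
  θ_3 = (w₀Lx²/4-w₀L²x/3-w₀x⁴/(24L))/EI = ((-16)·8·(8/5)²/4-(-16)·8²·(8/5)/3-(-16)·(8/5)⁴/(24·8))/200000 = 13616/5859375 rad
Superposition: θ = Σ θ_i = 6827/11718750 rad ≈ 0.000583 rad

θ(8/5) = 6827/11718750 rad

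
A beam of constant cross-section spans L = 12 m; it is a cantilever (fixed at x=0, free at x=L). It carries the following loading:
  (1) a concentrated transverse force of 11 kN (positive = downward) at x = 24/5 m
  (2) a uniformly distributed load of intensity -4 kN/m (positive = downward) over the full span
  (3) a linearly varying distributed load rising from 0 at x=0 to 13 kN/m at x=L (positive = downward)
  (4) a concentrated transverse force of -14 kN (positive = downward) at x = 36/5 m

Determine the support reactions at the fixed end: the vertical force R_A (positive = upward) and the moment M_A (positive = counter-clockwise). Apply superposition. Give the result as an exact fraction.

Load 1 — point force P=11 kN at a=24/5 m (b=L-a=36/5):
  R_A = P = 11 kN
  M_A = Pa = 11·(24/5) = 264/5 kN·m
Load 2 — uniform load w=-4 kN/m over full span:
  R_A = wL = (-4)·12 = -48 kN
  M_A = wL²/2 = (-4)·12²/2 = -288 kN·m
Load 3 — triangular load w₀=13 kN/m (0→w₀ over full span):
  R_A = w₀L/2 = 13·12/2 = 78 kN
  M_A = w₀L²/3 = 13·12²/3 = 624 kN·m
Load 4 — point force P=-14 kN at a=36/5 m (b=L-a=24/5):
  R_A = P = (-14) = -14 kN
  M_A = Pa = (-14)·(36/5) = -504/5 kN·m
Superposition: R_A = 27 kN, M_A = 288 kN·m

R_A = 27 kN, M_A = 288 kN·m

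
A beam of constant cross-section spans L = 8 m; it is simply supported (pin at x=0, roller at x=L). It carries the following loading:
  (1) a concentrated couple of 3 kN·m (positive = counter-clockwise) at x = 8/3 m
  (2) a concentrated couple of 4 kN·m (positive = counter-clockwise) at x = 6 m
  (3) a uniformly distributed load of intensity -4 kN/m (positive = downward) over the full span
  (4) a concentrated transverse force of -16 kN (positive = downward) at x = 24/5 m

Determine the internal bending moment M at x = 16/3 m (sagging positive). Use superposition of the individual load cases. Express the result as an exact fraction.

M(16/3) = -2357/45 kN·m

Load 1 — applied couple M₀=3 kN·m at a=8/3 m (b=L-a=16/3):
  M_1 = M₀x/L - M₀  [x>a] = 3·(16/3)/8 - 3 = -1 kN·m
Load 2 — applied couple M₀=4 kN·m at a=6 m (b=L-a=2):
  M_2 = M₀x/L  [x≤a] = 4·(16/3)/8 = 8/3 kN·m
Load 3 — uniform load w=-4 kN/m over full span:
  M_3 = wx(L-x)/2 = (-4)·(16/3)·(8-(16/3))/2 = -256/9 kN·m
Load 4 — point force P=-16 kN at a=24/5 m (b=L-a=16/5):
  M_4 = Pa(L-x)/L  [x>a] = (-16)·(24/5)·(8-(16/3))/8 = -128/5 kN·m
Superposition: M = Σ M_i = -2357/45 kN·m ≈ -52.377778 kN·m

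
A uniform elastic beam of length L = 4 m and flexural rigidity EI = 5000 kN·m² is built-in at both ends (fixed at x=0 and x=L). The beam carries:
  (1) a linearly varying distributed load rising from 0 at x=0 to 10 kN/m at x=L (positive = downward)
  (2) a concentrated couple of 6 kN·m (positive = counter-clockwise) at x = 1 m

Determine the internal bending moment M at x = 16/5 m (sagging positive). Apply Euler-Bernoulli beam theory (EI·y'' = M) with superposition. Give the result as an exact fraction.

Load 1 — triangular load w₀=10 kN/m (0→w₀ over full span):
  M_1 = 3w₀Lx/20 - w₀L²/30 - w₀x³/(6L) = 3·10·4·(16/5)/20 - 10·4²/30 - 10·(16/5)³/(6·4) = 16/75 kN·m
Load 2 — applied couple M₀=6 kN·m at a=1 m (b=L-a=3):
  M_2 = R_Ax - M_A - M₀  [x>a] with R_A=27/16, M_A=-9/8 = (27/16)·(16/5) - (-9/8) - 6 = 21/40 kN·m
Superposition: M = Σ M_i = 443/600 kN·m ≈ 0.738333 kN·m

M(16/5) = 443/600 kN·m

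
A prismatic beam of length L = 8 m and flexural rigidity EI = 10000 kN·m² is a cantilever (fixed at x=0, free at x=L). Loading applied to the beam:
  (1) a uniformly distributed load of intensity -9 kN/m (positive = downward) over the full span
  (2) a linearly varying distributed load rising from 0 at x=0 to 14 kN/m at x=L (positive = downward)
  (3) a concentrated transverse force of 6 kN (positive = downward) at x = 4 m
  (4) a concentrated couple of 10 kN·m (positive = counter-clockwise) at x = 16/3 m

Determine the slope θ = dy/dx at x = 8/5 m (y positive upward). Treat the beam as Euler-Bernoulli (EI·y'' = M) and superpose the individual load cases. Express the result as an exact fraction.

θ(8/5) = -5461/1171875 rad

Load 1 — uniform load w=-9 kN/m over full span:
  θ_1 = -wx(x²-3Lx+3L²)/(6EI) = -(-9)·(8/5)·((8/5)²-3·8·(8/5)+3·8²)/(6·10000) = 2928/78125 rad
Load 2 — triangular load w₀=14 kN/m (0→w₀ over full span):
  θ_2 = (w₀Lx²/4-w₀L²x/3-w₀x⁴/(24L))/EI = (14·8·(8/5)²/4-14·8²·(8/5)/3-14·(8/5)⁴/(24·8))/10000 = -47656/1171875 rad
Load 3 — point force P=6 kN at a=4 m (b=L-a=4):
  θ_3 = -Px(2a-x)/(2EI)  [x≤a] = -6·(8/5)·(2·4-(8/5))/(2·10000) = -48/15625 rad
Load 4 — applied couple M₀=10 kN·m at a=16/3 m (b=L-a=8/3):
  θ_4 = M₀x/EI  [x≤a] = 10·(8/5)/10000 = 1/625 rad
Superposition: θ = Σ θ_i = -5461/1171875 rad ≈ -0.004660 rad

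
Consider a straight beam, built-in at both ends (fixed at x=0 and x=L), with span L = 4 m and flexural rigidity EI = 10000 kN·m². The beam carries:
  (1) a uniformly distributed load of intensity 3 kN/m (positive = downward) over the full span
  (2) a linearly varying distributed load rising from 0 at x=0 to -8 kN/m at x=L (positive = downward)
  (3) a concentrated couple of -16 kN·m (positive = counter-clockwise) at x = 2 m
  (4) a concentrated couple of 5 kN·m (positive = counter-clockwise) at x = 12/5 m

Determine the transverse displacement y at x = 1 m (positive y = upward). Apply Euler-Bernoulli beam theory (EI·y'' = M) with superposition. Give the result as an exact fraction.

y(1) = 29/400000 m

Load 1 — uniform load w=3 kN/m over full span:
  y_1 = -wx²(L-x)²/(24EI) = -3·1²·(4-1)²/(24·10000) = -9/80000 m
Load 2 — triangular load w₀=-8 kN/m (0→w₀ over full span):
  y_2 = -w₀x²(L-x)²(x+2L)/(120LEI) = -(-8)·1²·(4-1)²·(1+2·4)/(120·4·10000) = 27/200000 m
Load 3 — applied couple M₀=-16 kN·m at a=2 m (b=L-a=2):
  y_3 = (R_Ax³/6 - M_Ax²/2)/EI  [x≤a] with R_A=-6, M_A=-4 = ((-6)·1³/6 - (-4)·1²/2)/10000 = 1/10000 m
Load 4 — applied couple M₀=5 kN·m at a=12/5 m (b=L-a=8/5):
  y_4 = (R_Ax³/6 - M_Ax²/2)/EI  [x≤a] with R_A=9/5, M_A=8/5 = ((9/5)·1³/6 - (8/5)·1²/2)/10000 = -1/20000 m
Superposition: y = Σ y_i = 29/400000 m ≈ 0.000073 m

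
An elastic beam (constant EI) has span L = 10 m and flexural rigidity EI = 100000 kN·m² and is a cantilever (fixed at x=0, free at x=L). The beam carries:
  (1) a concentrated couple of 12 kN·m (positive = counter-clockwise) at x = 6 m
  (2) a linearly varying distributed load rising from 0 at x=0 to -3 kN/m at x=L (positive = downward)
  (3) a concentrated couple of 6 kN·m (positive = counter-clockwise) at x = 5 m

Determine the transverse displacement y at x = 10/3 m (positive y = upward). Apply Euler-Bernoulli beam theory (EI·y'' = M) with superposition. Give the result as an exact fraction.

Load 1 — applied couple M₀=12 kN·m at a=6 m (b=L-a=4):
  y_1 = M₀x²/(2EI)  [x≤a] = 12·(10/3)²/(2·100000) = 1/1500 m
Load 2 — triangular load w₀=-3 kN/m (0→w₀ over full span):
  y_2 = (w₀Lx³/12-w₀L²x²/6-w₀x⁵/(120L))/EI = ((-3)·10·(10/3)³/12-(-3)·10²·(10/3)²/6-(-3)·(10/3)⁵/(120·10))/100000 = 451/97200 m
Load 3 — applied couple M₀=6 kN·m at a=5 m (b=L-a=5):
  y_3 = M₀x²/(2EI)  [x≤a] = 6·(10/3)²/(2·100000) = 1/3000 m
Superposition: y = Σ y_i = 2741/486000 m ≈ 0.005640 m

y(10/3) = 2741/486000 m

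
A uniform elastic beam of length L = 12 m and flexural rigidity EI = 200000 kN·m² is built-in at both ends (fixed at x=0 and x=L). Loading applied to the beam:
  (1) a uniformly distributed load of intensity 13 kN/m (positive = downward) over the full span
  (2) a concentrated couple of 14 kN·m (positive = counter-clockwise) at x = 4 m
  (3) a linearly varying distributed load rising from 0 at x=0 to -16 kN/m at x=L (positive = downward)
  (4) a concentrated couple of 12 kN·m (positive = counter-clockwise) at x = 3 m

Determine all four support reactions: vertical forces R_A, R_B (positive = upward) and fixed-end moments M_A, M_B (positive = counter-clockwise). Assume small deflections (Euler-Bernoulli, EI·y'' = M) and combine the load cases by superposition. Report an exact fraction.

R_A = 18677/360 kN, M_A = 1539/20 kN·m, R_B = 2923/360 kN, M_B = -1943/60 kN·m

Load 1 — uniform load w=13 kN/m over full span:
  R_A = wL/2 = 13·12/2 = 78 kN
  M_A = wL²/12 = 13·12²/12 = 156 kN·m
  R_B = wL/2 = 13·12/2 = 78 kN
  M_B = -wL²/12 = -13·12²/12 = -156 kN·m
Load 2 — applied couple M₀=14 kN·m at a=4 m (b=L-a=8):
  R_A = 6M₀ab/L³ = 6·14·4·8/12³ = 14/9 kN
  M_A = M₀b(2a-b)/L² = 14·8·(2·4-8)/12² = 0 kN·m
  R_B = -6M₀ab/L³ = -6·14·4·8/12³ = -14/9 kN
  M_B = M₀a(2b-a)/L² = 14·4·(2·8-4)/12² = 14/3 kN·m
Load 3 — triangular load w₀=-16 kN/m (0→w₀ over full span):
  R_A = 3w₀L/20 = 3·(-16)·12/20 = -144/5 kN
  M_A = w₀L²/30 = (-16)·12²/30 = -384/5 kN·m
  R_B = 7w₀L/20 = 7·(-16)·12/20 = -336/5 kN
  M_B = -w₀L²/20 = -(-16)·12²/20 = 576/5 kN·m
Load 4 — applied couple M₀=12 kN·m at a=3 m (b=L-a=9):
  R_A = 6M₀ab/L³ = 6·12·3·9/12³ = 9/8 kN
  M_A = M₀b(2a-b)/L² = 12·9·(2·3-9)/12² = -9/4 kN·m
  R_B = -6M₀ab/L³ = -6·12·3·9/12³ = -9/8 kN
  M_B = M₀a(2b-a)/L² = 12·3·(2·9-3)/12² = 15/4 kN·m
Superposition: R_A = 18677/360 kN, M_A = 1539/20 kN·m, R_B = 2923/360 kN, M_B = -1943/60 kN·m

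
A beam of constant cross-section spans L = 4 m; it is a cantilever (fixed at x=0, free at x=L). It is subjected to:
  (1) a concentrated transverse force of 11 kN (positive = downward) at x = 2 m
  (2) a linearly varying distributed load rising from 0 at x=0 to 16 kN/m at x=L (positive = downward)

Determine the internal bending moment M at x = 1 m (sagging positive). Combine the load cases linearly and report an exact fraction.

Load 1 — point force P=11 kN at a=2 m (b=L-a=2):
  M_1 = -P(a-x)  [x≤a] = -11·(2-1) = -11 kN·m
Load 2 — triangular load w₀=16 kN/m (0→w₀ over full span):
  M_2 = w₀Lx/2 - w₀L²/3 - w₀x³/(6L) = 16·4·1/2 - 16·4²/3 - 16·1³/(6·4) = -54 kN·m
Superposition: M = Σ M_i = -65 kN·m ≈ -65.000000 kN·m

M(1) = -65 kN·m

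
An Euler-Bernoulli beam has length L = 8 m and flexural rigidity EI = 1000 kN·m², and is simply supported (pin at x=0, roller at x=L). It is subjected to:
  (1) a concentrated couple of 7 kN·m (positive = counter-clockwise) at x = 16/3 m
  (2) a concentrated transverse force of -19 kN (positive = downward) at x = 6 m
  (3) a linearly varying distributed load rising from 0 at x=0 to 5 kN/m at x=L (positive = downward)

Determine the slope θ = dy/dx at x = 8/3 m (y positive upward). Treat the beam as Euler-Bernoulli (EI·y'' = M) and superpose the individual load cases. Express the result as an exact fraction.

θ(8/3) = 53/486000 rad

Load 1 — applied couple M₀=7 kN·m at a=16/3 m (b=L-a=8/3):
  θ_1 = (M₀x²/(2L)+C₁)/EI  [x≤a] with C₁=M₀(3b²-L²)/(6L)=-56/9 = (7·(8/3)²/(2·8)+(-56/9))/1000 = -7/2250 rad
Load 2 — point force P=-19 kN at a=6 m (b=L-a=2):
  θ_2 = -Pb(L²-b²-3x²)/(6LEI)  [x≤a] = -(-19)·2·(8²-2²-3·(8/3)²)/(6·8·1000) = 551/18000 rad
Load 3 — triangular load w₀=5 kN/m (0→w₀ over full span):
  θ_3 = -w₀(7L⁴-30L²x²+15x⁴)/(360LEI) = -5·(7·8⁴-30·8²·(8/3)²+15·(8/3)⁴)/(360·8·1000) = -832/30375 rad
Superposition: θ = Σ θ_i = 53/486000 rad ≈ 0.000109 rad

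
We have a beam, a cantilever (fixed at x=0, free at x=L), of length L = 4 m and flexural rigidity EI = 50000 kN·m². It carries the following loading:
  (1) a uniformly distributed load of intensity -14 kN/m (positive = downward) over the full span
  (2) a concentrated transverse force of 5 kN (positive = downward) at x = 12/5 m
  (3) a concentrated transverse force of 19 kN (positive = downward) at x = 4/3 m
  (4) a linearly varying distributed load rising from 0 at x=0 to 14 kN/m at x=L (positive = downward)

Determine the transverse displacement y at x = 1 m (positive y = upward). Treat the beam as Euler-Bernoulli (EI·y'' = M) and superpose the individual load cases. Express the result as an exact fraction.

y(1) = -9/4000000 m

Load 1 — uniform load w=-14 kN/m over full span:
  y_1 = -wx²(x²-4Lx+6L²)/(24EI) = -(-14)·1²·(1²-4·4·1+6·4²)/(24·50000) = 189/200000 m
Load 2 — point force P=5 kN at a=12/5 m (b=L-a=8/5):
  y_2 = -Px²(3a-x)/(6EI)  [x≤a] = -5·1²·(3·(12/5)-1)/(6·50000) = -31/300000 m
Load 3 — point force P=19 kN at a=4/3 m (b=L-a=8/3):
  y_3 = -Px²(3a-x)/(6EI)  [x≤a] = -19·1²·(3·(4/3)-1)/(6·50000) = -19/100000 m
Load 4 — triangular load w₀=14 kN/m (0→w₀ over full span):
  y_4 = (w₀Lx³/12-w₀L²x²/6-w₀x⁵/(120L))/EI = (14·4·1³/12-14·4²·1²/6-14·1⁵/(120·4))/50000 = -7847/12000000 m
Superposition: y = Σ y_i = -9/4000000 m ≈ -0.000002 m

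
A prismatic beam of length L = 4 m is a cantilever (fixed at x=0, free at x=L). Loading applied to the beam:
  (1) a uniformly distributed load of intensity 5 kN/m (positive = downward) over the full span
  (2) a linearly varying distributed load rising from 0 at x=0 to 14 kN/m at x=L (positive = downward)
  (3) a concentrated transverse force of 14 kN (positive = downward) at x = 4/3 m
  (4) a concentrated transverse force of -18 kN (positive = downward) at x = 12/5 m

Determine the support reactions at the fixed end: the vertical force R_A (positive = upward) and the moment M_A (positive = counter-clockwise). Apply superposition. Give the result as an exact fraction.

Load 1 — uniform load w=5 kN/m over full span:
  R_A = wL = 5·4 = 20 kN
  M_A = wL²/2 = 5·4²/2 = 40 kN·m
Load 2 — triangular load w₀=14 kN/m (0→w₀ over full span):
  R_A = w₀L/2 = 14·4/2 = 28 kN
  M_A = w₀L²/3 = 14·4²/3 = 224/3 kN·m
Load 3 — point force P=14 kN at a=4/3 m (b=L-a=8/3):
  R_A = P = 14 kN
  M_A = Pa = 14·(4/3) = 56/3 kN·m
Load 4 — point force P=-18 kN at a=12/5 m (b=L-a=8/5):
  R_A = P = (-18) = -18 kN
  M_A = Pa = (-18)·(12/5) = -216/5 kN·m
Superposition: R_A = 44 kN, M_A = 1352/15 kN·m

R_A = 44 kN, M_A = 1352/15 kN·m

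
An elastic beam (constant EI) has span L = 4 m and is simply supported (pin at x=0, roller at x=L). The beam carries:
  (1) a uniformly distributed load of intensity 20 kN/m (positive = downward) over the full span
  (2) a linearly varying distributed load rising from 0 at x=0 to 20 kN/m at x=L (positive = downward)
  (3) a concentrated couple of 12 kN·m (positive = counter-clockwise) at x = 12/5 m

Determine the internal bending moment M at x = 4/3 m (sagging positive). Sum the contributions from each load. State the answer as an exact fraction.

Load 1 — uniform load w=20 kN/m over full span:
  M_1 = wx(L-x)/2 = 20·(4/3)·(4-(4/3))/2 = 320/9 kN·m
Load 2 — triangular load w₀=20 kN/m (0→w₀ over full span):
  M_2 = w₀Lx/6 - w₀x³/(6L) = 20·4·(4/3)/6 - 20·(4/3)³/(6·4) = 1280/81 kN·m
Load 3 — applied couple M₀=12 kN·m at a=12/5 m (b=L-a=8/5):
  M_3 = M₀x/L  [x≤a] = 12·(4/3)/4 = 4 kN·m
Superposition: M = Σ M_i = 4484/81 kN·m ≈ 55.358025 kN·m

M(4/3) = 4484/81 kN·m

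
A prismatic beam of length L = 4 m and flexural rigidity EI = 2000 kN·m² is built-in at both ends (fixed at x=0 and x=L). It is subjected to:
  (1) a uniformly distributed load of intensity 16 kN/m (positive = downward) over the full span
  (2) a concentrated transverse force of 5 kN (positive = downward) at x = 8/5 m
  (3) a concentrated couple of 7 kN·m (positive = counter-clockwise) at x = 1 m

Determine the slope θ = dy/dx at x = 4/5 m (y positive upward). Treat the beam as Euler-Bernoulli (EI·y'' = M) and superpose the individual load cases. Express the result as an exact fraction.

Load 1 — uniform load w=16 kN/m over full span:
  θ_1 = -wx(L-x)(L-2x)/(12EI) = -16·(4/5)·(4-(4/5))·(4-2·(4/5))/(12·2000) = -64/15625 rad
Load 2 — point force P=5 kN at a=8/5 m (b=L-a=12/5):
  θ_2 = -Pb²x(2aL-(3a+b)x)/(2L³EI)  [x≤a] = -5·(12/5)²·(4/5)·(2·(8/5)·4-(3·(8/5)+(12/5))·(4/5))/(2·4³·2000) = -99/156250 rad
Load 3 — applied couple M₀=7 kN·m at a=1 m (b=L-a=3):
  θ_3 = (R_Ax²/2 - M_Ax)/EI  [x≤a] with R_A=63/32, M_A=-21/16 = ((63/32)·(4/5)²/2 - (-21/16)·(4/5))/2000 = 21/25000 rad
Superposition: θ = Σ θ_i = -2431/625000 rad ≈ -0.003890 rad

θ(4/5) = -2431/625000 rad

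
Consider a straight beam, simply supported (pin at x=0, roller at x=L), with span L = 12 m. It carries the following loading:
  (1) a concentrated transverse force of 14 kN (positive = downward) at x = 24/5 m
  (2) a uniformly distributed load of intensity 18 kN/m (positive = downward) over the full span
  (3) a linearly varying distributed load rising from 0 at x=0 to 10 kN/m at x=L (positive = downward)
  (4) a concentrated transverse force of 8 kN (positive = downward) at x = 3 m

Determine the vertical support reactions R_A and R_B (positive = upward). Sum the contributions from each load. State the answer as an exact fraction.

Load 1 — point force P=14 kN at a=24/5 m (b=L-a=36/5):
  R_A = Pb/L = 14·(36/5)/12 = 42/5 kN
  R_B = Pa/L = 14·(24/5)/12 = 28/5 kN
Load 2 — uniform load w=18 kN/m over full span:
  R_A = wL/2 = 18·12/2 = 108 kN
  R_B = wL/2 = 18·12/2 = 108 kN
Load 3 — triangular load w₀=10 kN/m (0→w₀ over full span):
  R_A = w₀L/6 = 10·12/6 = 20 kN
  R_B = w₀L/3 = 10·12/3 = 40 kN
Load 4 — point force P=8 kN at a=3 m (b=L-a=9):
  R_A = Pb/L = 8·9/12 = 6 kN
  R_B = Pa/L = 8·3/12 = 2 kN
Superposition: R_A = 712/5 kN, R_B = 778/5 kN

R_A = 712/5 kN, R_B = 778/5 kN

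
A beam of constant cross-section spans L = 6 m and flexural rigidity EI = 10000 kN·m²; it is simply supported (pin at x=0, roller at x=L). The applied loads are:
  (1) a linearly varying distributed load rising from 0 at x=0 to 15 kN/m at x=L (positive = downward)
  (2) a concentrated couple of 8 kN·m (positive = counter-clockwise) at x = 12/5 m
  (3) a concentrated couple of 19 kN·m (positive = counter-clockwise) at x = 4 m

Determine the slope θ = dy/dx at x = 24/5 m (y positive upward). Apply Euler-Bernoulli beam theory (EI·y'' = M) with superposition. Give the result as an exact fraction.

θ(24/5) = 22469/3750000 rad

Load 1 — triangular load w₀=15 kN/m (0→w₀ over full span):
  θ_1 = -w₀(7L⁴-30L²x²+15x⁴)/(360LEI) = -15·(7·6⁴-30·6²·(24/5)²+15·(24/5)⁴)/(360·6·10000) = 6813/1250000 rad
Load 2 — applied couple M₀=8 kN·m at a=12/5 m (b=L-a=18/5):
  θ_2 = (M₀x²/(2L)-M₀(x-a)+C₁)/EI  [x>a] with C₁=M₀(3b²-L²)/(6L)=16/25 = (8·(24/5)²/(2·6)-8·((24/5)-(12/5))+(16/25))/10000 = -1/3125 rad
Load 3 — applied couple M₀=19 kN·m at a=4 m (b=L-a=2):
  θ_3 = (M₀x²/(2L)-M₀(x-a)+C₁)/EI  [x>a] with C₁=M₀(3b²-L²)/(6L)=-38/3 = (19·(24/5)²/(2·6)-19·((24/5)-4)+(-38/3))/10000 = 323/375000 rad
Superposition: θ = Σ θ_i = 22469/3750000 rad ≈ 0.005992 rad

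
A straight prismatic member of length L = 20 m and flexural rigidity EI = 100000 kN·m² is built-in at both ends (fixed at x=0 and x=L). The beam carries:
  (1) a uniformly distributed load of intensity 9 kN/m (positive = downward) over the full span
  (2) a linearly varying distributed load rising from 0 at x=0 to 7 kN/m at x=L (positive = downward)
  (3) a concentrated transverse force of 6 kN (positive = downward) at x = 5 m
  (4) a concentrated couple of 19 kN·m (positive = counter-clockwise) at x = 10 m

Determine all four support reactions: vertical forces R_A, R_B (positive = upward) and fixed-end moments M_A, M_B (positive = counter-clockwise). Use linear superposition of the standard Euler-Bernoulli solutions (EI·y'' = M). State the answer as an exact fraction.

R_A = 9399/80 kN, M_A = 9959/24 kN·m, R_B = 11081/80 kN, M_B = -3527/8 kN·m

Load 1 — uniform load w=9 kN/m over full span:
  R_A = wL/2 = 9·20/2 = 90 kN
  M_A = wL²/12 = 9·20²/12 = 300 kN·m
  R_B = wL/2 = 9·20/2 = 90 kN
  M_B = -wL²/12 = -9·20²/12 = -300 kN·m
Load 2 — triangular load w₀=7 kN/m (0→w₀ over full span):
  R_A = 3w₀L/20 = 3·7·20/20 = 21 kN
  M_A = w₀L²/30 = 7·20²/30 = 280/3 kN·m
  R_B = 7w₀L/20 = 7·7·20/20 = 49 kN
  M_B = -w₀L²/20 = -7·20²/20 = -140 kN·m
Load 3 — point force P=6 kN at a=5 m (b=L-a=15):
  R_A = Pb²(3a+b)/L³ = 6·15²·(3·5+15)/20³ = 81/16 kN
  M_A = Pab²/L² = 6·5·15²/20² = 135/8 kN·m
  R_B = Pa²(a+3b)/L³ = 6·5²·(5+3·15)/20³ = 15/16 kN
  M_B = -Pa²b/L² = -6·5²·15/20² = -45/8 kN·m
Load 4 — applied couple M₀=19 kN·m at a=10 m (b=L-a=10):
  R_A = 6M₀ab/L³ = 6·19·10·10/20³ = 57/40 kN
  M_A = M₀b(2a-b)/L² = 19·10·(2·10-10)/20² = 19/4 kN·m
  R_B = -6M₀ab/L³ = -6·19·10·10/20³ = -57/40 kN
  M_B = M₀a(2b-a)/L² = 19·10·(2·10-10)/20² = 19/4 kN·m
Superposition: R_A = 9399/80 kN, M_A = 9959/24 kN·m, R_B = 11081/80 kN, M_B = -3527/8 kN·m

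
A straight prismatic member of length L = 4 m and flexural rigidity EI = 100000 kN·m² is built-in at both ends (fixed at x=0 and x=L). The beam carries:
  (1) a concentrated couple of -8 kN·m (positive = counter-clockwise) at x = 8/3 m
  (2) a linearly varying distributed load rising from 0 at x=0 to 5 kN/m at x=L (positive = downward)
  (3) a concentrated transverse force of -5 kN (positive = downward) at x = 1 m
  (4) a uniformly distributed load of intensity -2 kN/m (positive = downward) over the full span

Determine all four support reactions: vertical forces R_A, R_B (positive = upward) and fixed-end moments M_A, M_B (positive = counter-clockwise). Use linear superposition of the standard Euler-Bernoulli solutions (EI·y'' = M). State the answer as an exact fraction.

R_A = -757/96 kN, M_A = -263/48 kN·m, R_B = 469/96 kN, M_B = -19/48 kN·m

Load 1 — applied couple M₀=-8 kN·m at a=8/3 m (b=L-a=4/3):
  R_A = 6M₀ab/L³ = 6·(-8)·(8/3)·(4/3)/4³ = -8/3 kN
  M_A = M₀b(2a-b)/L² = (-8)·(4/3)·(2·(8/3)-(4/3))/4² = -8/3 kN·m
  R_B = -6M₀ab/L³ = -6·(-8)·(8/3)·(4/3)/4³ = 8/3 kN
  M_B = M₀a(2b-a)/L² = (-8)·(8/3)·(2·(4/3)-(8/3))/4² = 0 kN·m
Load 2 — triangular load w₀=5 kN/m (0→w₀ over full span):
  R_A = 3w₀L/20 = 3·5·4/20 = 3 kN
  M_A = w₀L²/30 = 5·4²/30 = 8/3 kN·m
  R_B = 7w₀L/20 = 7·5·4/20 = 7 kN
  M_B = -w₀L²/20 = -5·4²/20 = -4 kN·m
Load 3 — point force P=-5 kN at a=1 m (b=L-a=3):
  R_A = Pb²(3a+b)/L³ = (-5)·3²·(3·1+3)/4³ = -135/32 kN
  M_A = Pab²/L² = (-5)·1·3²/4² = -45/16 kN·m
  R_B = Pa²(a+3b)/L³ = (-5)·1²·(1+3·3)/4³ = -25/32 kN
  M_B = -Pa²b/L² = -(-5)·1²·3/4² = 15/16 kN·m
Load 4 — uniform load w=-2 kN/m over full span:
  R_A = wL/2 = (-2)·4/2 = -4 kN
  M_A = wL²/12 = (-2)·4²/12 = -8/3 kN·m
  R_B = wL/2 = (-2)·4/2 = -4 kN
  M_B = -wL²/12 = -(-2)·4²/12 = 8/3 kN·m
Superposition: R_A = -757/96 kN, M_A = -263/48 kN·m, R_B = 469/96 kN, M_B = -19/48 kN·m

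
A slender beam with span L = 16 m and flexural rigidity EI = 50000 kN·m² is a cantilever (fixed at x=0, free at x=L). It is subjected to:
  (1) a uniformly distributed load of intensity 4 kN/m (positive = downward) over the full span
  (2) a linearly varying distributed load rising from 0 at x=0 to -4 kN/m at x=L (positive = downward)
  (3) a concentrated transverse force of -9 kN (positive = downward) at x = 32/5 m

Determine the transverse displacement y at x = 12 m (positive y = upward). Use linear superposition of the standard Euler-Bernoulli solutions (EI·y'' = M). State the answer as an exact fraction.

y(12) = -32742/390625 m

Load 1 — uniform load w=4 kN/m over full span:
  y_1 = -wx²(x²-4Lx+6L²)/(24EI) = -4·12²·(12²-4·16·12+6·16²)/(24·50000) = -1368/3125 m
Load 2 — triangular load w₀=-4 kN/m (0→w₀ over full span):
  y_2 = (w₀Lx³/12-w₀L²x²/6-w₀x⁵/(120L))/EI = ((-4)·16·12³/12-(-4)·16²·12²/6-(-4)·12⁵/(120·16))/50000 = 4962/15625 m
Load 3 — point force P=-9 kN at a=32/5 m (b=L-a=48/5):
  y_3 = -Pa²(3x-a)/(6EI)  [x>a] = -(-9)·(32/5)²·(3·12-(32/5))/(6·50000) = 14208/390625 m
Superposition: y = Σ y_i = -32742/390625 m ≈ -0.083820 m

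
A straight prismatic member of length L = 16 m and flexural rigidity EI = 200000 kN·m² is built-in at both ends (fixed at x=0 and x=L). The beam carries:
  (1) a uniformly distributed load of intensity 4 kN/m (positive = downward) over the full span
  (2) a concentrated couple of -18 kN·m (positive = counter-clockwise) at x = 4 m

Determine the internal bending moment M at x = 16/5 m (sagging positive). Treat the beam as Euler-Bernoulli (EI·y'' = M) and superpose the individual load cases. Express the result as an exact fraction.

M(16/5) = -6503/600 kN·m

Load 1 — uniform load w=4 kN/m over full span:
  M_1 = wLx/2 - wL²/12 - wx²/2 = 4·16·(16/5)/2 - 4·16²/12 - 4·(16/5)²/2 = -256/75 kN·m
Load 2 — applied couple M₀=-18 kN·m at a=4 m (b=L-a=12):
  M_2 = R_Ax - M_A  [x≤a] with R_A=-81/64, M_A=27/8 = (-81/64)·(16/5) - (27/8) = -297/40 kN·m
Superposition: M = Σ M_i = -6503/600 kN·m ≈ -10.838333 kN·m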